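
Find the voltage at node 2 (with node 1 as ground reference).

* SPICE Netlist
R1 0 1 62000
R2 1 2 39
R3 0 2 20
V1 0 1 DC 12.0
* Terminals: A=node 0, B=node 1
Nodal analysis, taking node 1 as the 0 V reference.
Source V1 fixes V_0 = 12 V.
KCL at each unknown node (sum of currents leaving = 0; resistances in Ω):
  Node 2: (V_2 - 0)/39 + (V_2 - 12)/20 = 0
Collecting terms: 0.07564 × V_2 = 0.6  =>  V_2 = 7.932 V
The requested potential is V_2 = 7.932 V.

Final answer: V_2 = 7.932 V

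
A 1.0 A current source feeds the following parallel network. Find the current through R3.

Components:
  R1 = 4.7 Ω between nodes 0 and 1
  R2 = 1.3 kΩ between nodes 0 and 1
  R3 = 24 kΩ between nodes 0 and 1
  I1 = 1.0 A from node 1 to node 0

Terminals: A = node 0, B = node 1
All resistors sit directly between nodes 0 and 1, so they are in parallel and share one voltage V; the full source current 1 A splits among them.
1/R_par = 1/4.7 + 1/1300 + 1/24000 = 0.2136 S  =>  R_par = 4.682 Ω
V = I × R_par = 1 × 4.682 = 4.682 V
I_R3 = V/R3 = 4.682/24000 = 0.0001951 A

Final answer: 0.0001951 A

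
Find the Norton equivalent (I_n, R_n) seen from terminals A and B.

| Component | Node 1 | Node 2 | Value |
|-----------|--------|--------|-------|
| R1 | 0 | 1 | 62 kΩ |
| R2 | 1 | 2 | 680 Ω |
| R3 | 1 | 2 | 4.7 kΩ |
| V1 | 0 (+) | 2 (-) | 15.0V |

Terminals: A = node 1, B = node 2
Find the Thévenin equivalent first; then I_n = V_th/R_th and R_n = R_th.
Step 1 — V_th is the open-circuit voltage V_A - V_B (nothing connected across the terminals).
Nodal analysis, taking node 2 as the 0 V reference.
Source V1 fixes V_0 = 15 V.
KCL at each unknown node (sum of currents leaving = 0; resistances in Ω):
  Node 1: (V_1 - 15)/62000 + (V_1 - 0)/680 + (V_1 - 0)/4700 = 0
Collecting terms: 0.001699 × V_1 = 0.0002419  =>  V_1 = 0.1424 V
V_th = V_1 - V_2 = 0.1424 - 0 = 0.1424 V
Step 2 — R_th: zero the source — replace V1 by a short circuit (node 2 merges into node 0) — and find the resistance seen between A (node 1) and B (node 0).
Reduce the network between node 1 (A) and node 0 (B) by series/parallel combination:
  Rp1 = R1 ‖ R2 ‖ R3 (parallel, all between nodes 0 and 1) = 1/(1/62000 + 1/680 + 1/4700) = 588.4 Ω
R_th = 588.4 Ω
I_n = V_th/R_th = 0.1424/588.4 = 0.0002419 A, and R_n = R_th = 588.4 Ω

Final answer: I_n = 0.0002419 A, R_n = 588.4 Ω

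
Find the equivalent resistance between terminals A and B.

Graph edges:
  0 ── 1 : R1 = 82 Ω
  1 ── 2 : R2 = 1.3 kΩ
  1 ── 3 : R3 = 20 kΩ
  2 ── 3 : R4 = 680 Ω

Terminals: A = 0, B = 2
Reduce the network between node 0 (A) and node 2 (B) by series/parallel combination:
  Rs1 = R3 + R4 (series, joined only at node 3) = 20000 + 680 = 20680 Ω
  Rp1 = R2 ‖ Rs1 (parallel, both between nodes 1 and 2) = 1/(1/1300 + 1/20680) = 1223 Ω
  Rs2 = R1 + Rp1 (series, joined only at node 1) = 82 + 1223 = 1305 Ω
R_eq = 1.305 kΩ

Final answer: 1.305 kΩ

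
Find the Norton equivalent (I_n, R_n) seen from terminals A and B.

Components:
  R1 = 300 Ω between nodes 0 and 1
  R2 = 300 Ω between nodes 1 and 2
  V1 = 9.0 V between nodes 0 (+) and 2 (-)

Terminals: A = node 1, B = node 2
Find the Thévenin equivalent first; then I_n = V_th/R_th and R_n = R_th.
Step 1 — V_th is the open-circuit voltage V_A - V_B (nothing connected across the terminals).
Nodal analysis, taking node 2 as the 0 V reference.
Source V1 fixes V_0 = 9 V.
KCL at each unknown node (sum of currents leaving = 0; resistances in Ω):
  Node 1: (V_1 - 9)/300 + (V_1 - 0)/300 = 0
Collecting terms: 0.006667 × V_1 = 0.03  =>  V_1 = 4.5 V
V_th = V_1 - V_2 = 4.5 - 0 = 4.5 V
Step 2 — R_th: zero the source — replace V1 by a short circuit (node 2 merges into node 0) — and find the resistance seen between A (node 1) and B (node 0).
Reduce the network between node 1 (A) and node 0 (B) by series/parallel combination:
  Rp1 = R1 ‖ R2 (parallel, both between nodes 0 and 1) = 1/(1/300 + 1/300) = 150 Ω
R_th = 150 Ω
I_n = V_th/R_th = 4.5/150 = 0.03 A, and R_n = R_th = 150 Ω

Final answer: I_n = 0.03 A, R_n = 150 Ω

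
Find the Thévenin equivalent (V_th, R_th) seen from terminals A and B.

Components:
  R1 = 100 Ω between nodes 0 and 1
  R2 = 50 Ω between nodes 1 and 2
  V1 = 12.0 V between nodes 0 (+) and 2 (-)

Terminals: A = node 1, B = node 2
Step 1 — V_th is the open-circuit voltage V_A - V_B (nothing connected across the terminals).
Nodal analysis, taking node 2 as the 0 V reference.
Source V1 fixes V_0 = 12 V.
KCL at each unknown node (sum of currents leaving = 0; resistances in Ω):
  Node 1: (V_1 - 12)/100 + (V_1 - 0)/50 = 0
Collecting terms: 0.03 × V_1 = 0.12  =>  V_1 = 4 V
V_th = V_1 - V_2 = 4 - 0 = 4 V
Step 2 — R_th: zero the source — replace V1 by a short circuit (node 2 merges into node 0) — and find the resistance seen between A (node 1) and B (node 0).
Reduce the network between node 1 (A) and node 0 (B) by series/parallel combination:
  Rp1 = R1 ‖ R2 (parallel, both between nodes 0 and 1) = 1/(1/100 + 1/50) = 33.33 Ω
R_th = 33.33 Ω

Final answer: V_th = 4 V, R_th = 33.33 Ω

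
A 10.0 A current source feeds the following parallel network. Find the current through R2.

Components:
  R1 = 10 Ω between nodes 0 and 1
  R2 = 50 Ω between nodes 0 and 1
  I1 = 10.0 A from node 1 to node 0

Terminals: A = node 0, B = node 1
All resistors sit directly between nodes 0 and 1, so they are in parallel and share one voltage V; the full source current 10 A splits among them.
1/R_par = 1/10 + 1/50 = 0.12 S  =>  R_par = 8.333 Ω
V = I × R_par = 10 × 8.333 = 83.33 V
I_R2 = V/R2 = 83.33/50 = 1.667 A

Final answer: 1.667 A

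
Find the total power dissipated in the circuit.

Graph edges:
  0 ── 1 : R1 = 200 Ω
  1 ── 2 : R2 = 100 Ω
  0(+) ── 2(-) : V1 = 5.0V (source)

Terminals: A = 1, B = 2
Nodal analysis, taking node 2 as the 0 V reference.
Source V1 fixes V_0 = 5 V.
KCL at each unknown node (sum of currents leaving = 0; resistances in Ω):
  Node 1: (V_1 - 5)/200 + (V_1 - 0)/100 = 0
Collecting terms: 0.015 × V_1 = 0.025  =>  V_1 = 1.667 V
Power in each resistor, P = (ΔV)²/R:
  P_R1 = (5 - 1.667)²/200 = 0.05556 W
  P_R2 = (1.667 - 0)²/100 = 0.02778 W
P_total = P_R1 + P_R2 = 0.08333 W

Final answer: 0.08333 W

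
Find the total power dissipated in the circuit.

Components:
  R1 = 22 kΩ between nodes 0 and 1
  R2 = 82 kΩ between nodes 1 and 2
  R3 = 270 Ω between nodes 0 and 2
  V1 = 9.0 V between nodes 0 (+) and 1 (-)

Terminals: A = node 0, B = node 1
Nodal analysis, taking node 1 as the 0 V reference.
Source V1 fixes V_0 = 9 V.
KCL at each unknown node (sum of currents leaving = 0; resistances in Ω):
  Node 2: (V_2 - 0)/82000 + (V_2 - 9)/270 = 0
Collecting terms: 0.003716 × V_2 = 0.03333  =>  V_2 = 8.97 V
Power in each resistor, P = (ΔV)²/R:
  P_R1 = (9 - 0)²/22000 = 0.003682 W
  P_R2 = (0 - 8.97)²/82000 = 0.0009813 W
  P_R3 = (9 - 8.97)²/270 = 0.000003231 W
P_total = P_R1 + P_R2 + P_R3 = 0.004666 W

Final answer: 0.004666 W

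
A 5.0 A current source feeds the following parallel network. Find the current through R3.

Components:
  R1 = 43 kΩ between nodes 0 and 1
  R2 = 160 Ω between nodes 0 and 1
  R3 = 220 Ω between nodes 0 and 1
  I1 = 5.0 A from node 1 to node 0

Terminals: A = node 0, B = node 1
All resistors sit directly between nodes 0 and 1, so they are in parallel and share one voltage V; the full source current 5 A splits among them.
1/R_par = 1/43000 + 1/160 + 1/220 = 0.01082 S  =>  R_par = 92.43 Ω
V = I × R_par = 5 × 92.43 = 462.2 V
I_R3 = V/R3 = 462.2/220 = 2.101 A

Final answer: 2.101 A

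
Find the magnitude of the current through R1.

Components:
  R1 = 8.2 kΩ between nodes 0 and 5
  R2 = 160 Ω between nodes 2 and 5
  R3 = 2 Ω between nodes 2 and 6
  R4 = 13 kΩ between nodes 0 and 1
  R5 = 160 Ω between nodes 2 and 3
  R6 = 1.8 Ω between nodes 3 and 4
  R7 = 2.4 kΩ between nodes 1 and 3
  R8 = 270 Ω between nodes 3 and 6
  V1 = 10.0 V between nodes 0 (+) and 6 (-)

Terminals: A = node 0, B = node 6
Nodal analysis, taking node 6 as the 0 V reference.
Source V1 fixes V_0 = 10 V.
KCL at each unknown node (sum of currents leaving = 0; resistances in Ω):
  Node 1: (V_1 - 10)/13000 + (V_1 - V_3)/2400 = 0
  Node 2: (V_2 - V_5)/160 + (V_2 - 0)/2 + (V_2 - V_3)/160 = 0
  Node 3: (V_3 - V_2)/160 + (V_3 - V_4)/1.8 + (V_3 - V_1)/2400 + (V_3 - 0)/270 = 0
  Node 4: (V_4 - V_3)/1.8 = 0
  Node 5: (V_5 - 10)/8200 + (V_5 - V_2)/160 = 0
Collecting terms (coefficients in siemens):
  0.0004936·V_1 - 0.0004167·V_3 = 0.0007692
  0.5125·V_2 - 0.00625·V_3 - 0.00625·V_5 = 0
  0.5659·V_3 - 0.0004167·V_1 - 0.00625·V_2 - 0.5556·V_4 = 0
  0.5556·V_4 - 0.5556·V_3 = 0
  0.006372·V_5 - 0.00625·V_2 = 0.00122
Solving these 5 simultaneous equations (Gaussian elimination) gives:
  V_1 = 1.615 V, V_2 = 0.003187 V, V_3 = 0.0668 V, V_4 = 0.0668 V
  V_5 = 0.1945 V
I_R1 = (V_0 - V_5)/R1 = (10 - 0.1945)/8200 = 0.001196 A
|I_R1| = 0.001196 A

Final answer: |I_R1| = 0.001196 A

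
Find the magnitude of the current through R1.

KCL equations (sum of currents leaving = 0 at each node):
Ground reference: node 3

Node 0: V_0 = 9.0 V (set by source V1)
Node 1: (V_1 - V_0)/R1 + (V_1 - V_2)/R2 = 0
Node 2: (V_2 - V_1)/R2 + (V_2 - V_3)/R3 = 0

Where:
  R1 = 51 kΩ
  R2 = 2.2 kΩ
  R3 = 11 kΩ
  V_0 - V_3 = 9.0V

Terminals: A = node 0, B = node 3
Nodal analysis, taking node 3 as the 0 V reference.
Source V1 fixes V_0 = 9 V.
KCL at each unknown node (sum of currents leaving = 0; resistances in Ω):
  Node 1: (V_1 - 9)/51000 + (V_1 - V_2)/2200 = 0
  Node 2: (V_2 - V_1)/2200 + (V_2 - 0)/11000 = 0
Collecting terms (coefficients in siemens):
  0.0004742·V_1 - 0.0004545·V_2 = 0.0001765
  0.0005455·V_2 - 0.0004545·V_1 = 0
Determinant D = (0.0004742)(0.0005455) - (-0.0004545)(-0.0004545) = 0.00000005202
V_1 = [(0.0001765)(0.0005455) - (-0.0004545)(0)]/D = 1.85 V
V_2 = [(0.0004742)(0) - (0.0001765)(-0.0004545)]/D = 1.542 V
I_R1 = (V_0 - V_1)/R1 = (9 - 1.85)/51000 = 0.0001402 A
|I_R1| = 0.0001402 A

Final answer: |I_R1| = 0.0001402 A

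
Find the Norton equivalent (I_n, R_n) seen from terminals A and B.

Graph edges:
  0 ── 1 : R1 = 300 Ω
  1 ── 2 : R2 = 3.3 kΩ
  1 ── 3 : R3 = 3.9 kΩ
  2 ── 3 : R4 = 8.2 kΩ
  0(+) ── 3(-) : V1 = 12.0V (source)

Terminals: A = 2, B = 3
Find the Thévenin equivalent first; then I_n = V_th/R_th and R_n = R_th.
Step 1 — V_th is the open-circuit voltage V_A - V_B (nothing connected across the terminals).
Nodal analysis, taking node 3 as the 0 V reference.
Source V1 fixes V_0 = 12 V.
KCL at each unknown node (sum of currents leaving = 0; resistances in Ω):
  Node 1: (V_1 - 12)/300 + (V_1 - V_2)/3300 + (V_1 - 0)/3900 = 0
  Node 2: (V_2 - V_1)/3300 + (V_2 - 0)/8200 = 0
Collecting terms (coefficients in siemens):
  0.003893·V_1 - 0.000303·V_2 = 0.04
  0.000425·V_2 - 0.000303·V_1 = 0
Determinant D = (0.003893)(0.000425) - (-0.000303)(-0.000303) = 0.000001563
V_1 = [(0.04)(0.000425) - (-0.000303)(0)]/D = 10.88 V
V_2 = [(0.003893)(0) - (0.04)(-0.000303)]/D = 7.757 V
V_th = V_2 - V_3 = 7.757 - 0 = 7.757 V
Step 2 — R_th: zero the source — replace V1 by a short circuit (node 3 merges into node 0) — and find the resistance seen between A (node 2) and B (node 0).
Reduce the network between node 2 (A) and node 0 (B) by series/parallel combination:
  Rp1 = R1 ‖ R3 (parallel, both between nodes 0 and 1) = 1/(1/300 + 1/3900) = 278.6 Ω
  Rs1 = R2 + Rp1 (series, joined only at node 1) = 3300 + 278.6 = 3579 Ω
  Rp2 = R4 ‖ Rs1 (parallel, both between nodes 0 and 2) = 1/(1/8200 + 1/3579) = 2491 Ω
R_th = 2.491 kΩ
I_n = V_th/R_th = 7.757/2491 = 0.003114 A, and R_n = R_th = 2.491 kΩ

Final answer: I_n = 0.003114 A, R_n = 2.491 kΩ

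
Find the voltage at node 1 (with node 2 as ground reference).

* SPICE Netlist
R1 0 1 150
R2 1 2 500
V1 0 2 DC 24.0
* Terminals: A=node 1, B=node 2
Nodal analysis, taking node 2 as the 0 V reference.
Source V1 fixes V_0 = 24 V.
KCL at each unknown node (sum of currents leaving = 0; resistances in Ω):
  Node 1: (V_1 - 24)/150 + (V_1 - 0)/500 = 0
Collecting terms: 0.008667 × V_1 = 0.16  =>  V_1 = 18.46 V
The requested potential is V_1 = 18.46 V.

Final answer: V_1 = 18.46 V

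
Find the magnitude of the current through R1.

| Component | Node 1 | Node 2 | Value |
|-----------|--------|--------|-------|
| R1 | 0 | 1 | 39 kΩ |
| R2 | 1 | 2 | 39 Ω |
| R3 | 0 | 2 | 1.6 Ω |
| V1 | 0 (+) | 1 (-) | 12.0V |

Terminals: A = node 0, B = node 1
Nodal analysis, taking node 1 as the 0 V reference.
Source V1 fixes V_0 = 12 V.
KCL at each unknown node (sum of currents leaving = 0; resistances in Ω):
  Node 2: (V_2 - 0)/39 + (V_2 - 12)/1.6 = 0
Collecting terms: 0.6506 × V_2 = 7.5  =>  V_2 = 11.53 V
I_R1 = (V_0 - V_1)/R1 = (12 - 0)/39000 = 0.0003077 A
|I_R1| = 0.0003077 A

Final answer: |I_R1| = 0.0003077 A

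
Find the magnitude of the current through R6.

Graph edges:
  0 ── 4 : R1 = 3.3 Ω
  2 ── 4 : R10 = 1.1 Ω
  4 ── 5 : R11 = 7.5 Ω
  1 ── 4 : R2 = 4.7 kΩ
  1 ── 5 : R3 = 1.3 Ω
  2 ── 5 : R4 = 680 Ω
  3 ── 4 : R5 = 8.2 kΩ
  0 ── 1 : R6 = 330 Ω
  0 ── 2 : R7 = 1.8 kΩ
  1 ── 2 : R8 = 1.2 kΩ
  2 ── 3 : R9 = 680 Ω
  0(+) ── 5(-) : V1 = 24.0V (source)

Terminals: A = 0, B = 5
Nodal analysis, taking node 5 as the 0 V reference.
Source V1 fixes V_0 = 24 V.
KCL at each unknown node (sum of currents leaving = 0; resistances in Ω):
  Node 1: (V_1 - V_4)/4700 + (V_1 - 0)/1.3 + (V_1 - 24)/330 + (V_1 - V_2)/1200 = 0
  Node 2: (V_2 - 0)/680 + (V_2 - 24)/1800 + (V_2 - V_1)/1200 + (V_2 - V_3)/680 + (V_2 - V_4)/1.1 = 0
  Node 3: (V_3 - V_4)/8200 + (V_3 - V_2)/680 = 0
  Node 4: (V_4 - 24)/3.3 + (V_4 - V_1)/4700 + (V_4 - V_3)/8200 + (V_4 - V_2)/1.1 + (V_4 - 0)/7.5 = 0
Collecting terms (coefficients in siemens):
  0.7733·V_1 - 0.0008333·V_2 - 0.0002128·V_4 = 0.07273
  0.9134·V_2 - 0.0008333·V_1 - 0.001471·V_3 - 0.9091·V_4 = 0.01333
  0.001593·V_3 - 0.001471·V_2 - 0.000122·V_4 = 0
  1.346·V_4 - 0.0002128·V_1 - 0.9091·V_2 - 0.000122·V_3 = 7.273
Solving these 4 simultaneous equations (Gaussian elimination) gives:
  V_1 = 0.1164 V, V_2 = 16.54 V, V_3 = 16.55 V, V_4 = 16.58 V
I_R6 = (V_0 - V_1)/R6 = (24 - 0.1164)/330 = 0.07237 A
|I_R6| = 0.07237 A

Final answer: |I_R6| = 0.07237 A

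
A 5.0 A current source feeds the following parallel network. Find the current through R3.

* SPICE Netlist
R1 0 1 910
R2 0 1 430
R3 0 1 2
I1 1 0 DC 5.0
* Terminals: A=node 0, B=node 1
All resistors sit directly between nodes 0 and 1, so they are in parallel and share one voltage V; the full source current 5 A splits among them.
1/R_par = 1/910 + 1/430 + 1/2 = 0.5034 S  =>  R_par = 1.986 Ω
V = I × R_par = 5 × 1.986 = 9.932 V
I_R3 = V/R3 = 9.932/2 = 4.966 A

Final answer: 4.966 A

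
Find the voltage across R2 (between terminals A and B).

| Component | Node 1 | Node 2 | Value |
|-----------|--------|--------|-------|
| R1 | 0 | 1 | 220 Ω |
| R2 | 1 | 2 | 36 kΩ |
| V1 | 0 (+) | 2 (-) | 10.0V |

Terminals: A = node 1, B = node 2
R1 and R2 are in series across V1 (node 0 → node 1 → node 2), and the output A–B is taken across R2, so this is a voltage divider.
Series current: I = V1/(R1 + R2) = 10/(220 + 36000) = 10/36220 = 0.0002761 A
V_R2 = I × R2 = V1 × R2/(R1 + R2) = 10 × 36000/36220 = 9.939 V

Final answer: 9.939 V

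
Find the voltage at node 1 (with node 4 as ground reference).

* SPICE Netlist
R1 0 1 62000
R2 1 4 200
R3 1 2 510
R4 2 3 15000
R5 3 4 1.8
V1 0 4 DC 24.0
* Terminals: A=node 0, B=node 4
Nodal analysis, taking node 4 as the 0 V reference.
Source V1 fixes V_0 = 24 V.
KCL at each unknown node (sum of currents leaving = 0; resistances in Ω):
  Node 1: (V_1 - 24)/62000 + (V_1 - 0)/200 + (V_1 - V_2)/510 = 0
  Node 2: (V_2 - V_1)/510 + (V_2 - V_3)/15000 = 0
  Node 3: (V_3 - V_2)/15000 + (V_3 - 0)/1.8 = 0
Collecting terms (coefficients in siemens):
  0.006977·V_1 - 0.001961·V_2 = 0.0003871
  0.002027·V_2 - 0.001961·V_1 - 0.00006667·V_3 = 0
  0.5556·V_3 - 0.00006667·V_2 = 0
Solving these 3 simultaneous equations (Gaussian elimination) gives:
  V_1 = 0.07619 V, V_2 = 0.07369 V, V_3 = 0.000008841 V
The requested potential is V_1 = 0.07619 V.

Final answer: V_1 = 0.07619 V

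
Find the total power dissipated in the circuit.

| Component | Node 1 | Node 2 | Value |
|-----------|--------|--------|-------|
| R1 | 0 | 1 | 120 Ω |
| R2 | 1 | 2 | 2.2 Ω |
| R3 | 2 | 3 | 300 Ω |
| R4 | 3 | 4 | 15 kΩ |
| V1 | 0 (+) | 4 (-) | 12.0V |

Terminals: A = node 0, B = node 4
Nodal analysis, taking node 4 as the 0 V reference.
Source V1 fixes V_0 = 12 V.
KCL at each unknown node (sum of currents leaving = 0; resistances in Ω):
  Node 1: (V_1 - 12)/120 + (V_1 - V_2)/2.2 = 0
  Node 2: (V_2 - V_1)/2.2 + (V_2 - V_3)/300 = 0
  Node 3: (V_3 - V_2)/300 + (V_3 - 0)/15000 = 0
Collecting terms (coefficients in siemens):
  0.4629·V_1 - 0.4545·V_2 = 0.1
  0.4579·V_2 - 0.4545·V_1 - 0.003333·V_3 = 0
  0.0034·V_3 - 0.003333·V_2 = 0
Solving these 3 simultaneous equations (Gaussian elimination) gives:
  V_1 = 11.91 V, V_2 = 11.9 V, V_3 = 11.67 V
Power in each resistor, P = (ΔV)²/R:
  P_R1 = (12 - 11.91)²/120 = 0.00007265 W
  P_R2 = (11.91 - 11.9)²/2.2 = 0.000001332 W
  P_R3 = (11.9 - 11.67)²/300 = 0.0001816 W
  P_R4 = (11.67 - 0)²/15000 = 0.009082 W
P_total = P_R1 + P_R2 + P_R3 + P_R4 = 0.009337 W

Final answer: 0.009337 W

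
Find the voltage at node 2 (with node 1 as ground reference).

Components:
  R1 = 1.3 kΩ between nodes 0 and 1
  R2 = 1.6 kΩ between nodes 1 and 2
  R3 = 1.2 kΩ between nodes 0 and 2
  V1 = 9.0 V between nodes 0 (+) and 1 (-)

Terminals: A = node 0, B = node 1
Nodal analysis, taking node 1 as the 0 V reference.
Source V1 fixes V_0 = 9 V.
KCL at each unknown node (sum of currents leaving = 0; resistances in Ω):
  Node 2: (V_2 - 0)/1600 + (V_2 - 9)/1200 = 0
Collecting terms: 0.001458 × V_2 = 0.0075  =>  V_2 = 5.143 V
The requested potential is V_2 = 5.143 V.

Final answer: V_2 = 5.143 V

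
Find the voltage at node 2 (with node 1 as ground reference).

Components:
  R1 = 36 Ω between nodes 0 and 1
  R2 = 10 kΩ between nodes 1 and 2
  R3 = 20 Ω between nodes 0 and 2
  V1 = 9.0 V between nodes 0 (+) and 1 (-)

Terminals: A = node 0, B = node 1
Nodal analysis, taking node 1 as the 0 V reference.
Source V1 fixes V_0 = 9 V.
KCL at each unknown node (sum of currents leaving = 0; resistances in Ω):
  Node 2: (V_2 - 0)/10000 + (V_2 - 9)/20 = 0
Collecting terms: 0.0501 × V_2 = 0.45  =>  V_2 = 8.982 V
The requested potential is V_2 = 8.982 V.

Final answer: V_2 = 8.982 V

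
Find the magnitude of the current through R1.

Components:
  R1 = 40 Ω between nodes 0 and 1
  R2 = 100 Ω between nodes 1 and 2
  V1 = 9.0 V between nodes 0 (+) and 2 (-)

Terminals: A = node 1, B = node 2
Nodal analysis, taking node 2 as the 0 V reference.
Source V1 fixes V_0 = 9 V.
KCL at each unknown node (sum of currents leaving = 0; resistances in Ω):
  Node 1: (V_1 - 9)/40 + (V_1 - 0)/100 = 0
Collecting terms: 0.035 × V_1 = 0.225  =>  V_1 = 6.429 V
I_R1 = (V_0 - V_1)/R1 = (9 - 6.429)/40 = 0.06429 A
|I_R1| = 0.06429 A

Final answer: |I_R1| = 0.06429 A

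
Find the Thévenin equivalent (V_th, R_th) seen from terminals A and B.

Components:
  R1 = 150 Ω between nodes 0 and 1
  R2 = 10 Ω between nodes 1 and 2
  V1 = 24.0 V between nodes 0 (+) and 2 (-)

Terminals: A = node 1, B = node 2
Step 1 — V_th is the open-circuit voltage V_A - V_B (nothing connected across the terminals).
Nodal analysis, taking node 2 as the 0 V reference.
Source V1 fixes V_0 = 24 V.
KCL at each unknown node (sum of currents leaving = 0; resistances in Ω):
  Node 1: (V_1 - 24)/150 + (V_1 - 0)/10 = 0
Collecting terms: 0.1067 × V_1 = 0.16  =>  V_1 = 1.5 V
V_th = V_1 - V_2 = 1.5 - 0 = 1.5 V
Step 2 — R_th: zero the source — replace V1 by a short circuit (node 2 merges into node 0) — and find the resistance seen between A (node 1) and B (node 0).
Reduce the network between node 1 (A) and node 0 (B) by series/parallel combination:
  Rp1 = R1 ‖ R2 (parallel, both between nodes 0 and 1) = 1/(1/150 + 1/10) = 9.375 Ω
R_th = 9.375 Ω

Final answer: V_th = 1.5 V, R_th = 9.375 Ω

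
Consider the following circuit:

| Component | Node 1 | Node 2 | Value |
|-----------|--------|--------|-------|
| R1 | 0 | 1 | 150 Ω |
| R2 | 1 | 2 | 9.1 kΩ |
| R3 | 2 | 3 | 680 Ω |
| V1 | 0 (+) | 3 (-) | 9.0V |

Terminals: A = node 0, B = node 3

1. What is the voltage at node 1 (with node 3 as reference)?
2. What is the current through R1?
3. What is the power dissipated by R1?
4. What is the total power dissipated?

Nodal analysis, taking node 3 as the 0 V reference.
Source V1 fixes V_0 = 9 V.
KCL at each unknown node (sum of currents leaving = 0; resistances in Ω):
  Node 1: (V_1 - 9)/150 + (V_1 - V_2)/9100 = 0
  Node 2: (V_2 - V_1)/9100 + (V_2 - 0)/680 = 0
Collecting terms (coefficients in siemens):
  0.006777·V_1 - 0.0001099·V_2 = 0.06
  0.00158·V_2 - 0.0001099·V_1 = 0
Determinant D = (0.006777)(0.00158) - (-0.0001099)(-0.0001099) = 0.0000107
V_1 = [(0.06)(0.00158) - (-0.0001099)(0)]/D = 8.864 V
V_2 = [(0.006777)(0) - (0.06)(-0.0001099)]/D = 0.6163 V
Part 1:
  Read off the nodal solution: V_1 = 8.864 V
Part 2:
  I_R1 = (V_0 - V_1)/R1 = (9 - 8.864)/150 = 0.0009063 A
  Magnitude: I_R1 = 0.0009063 A
Part 3:
  I_R1 = (V_0 - V_1)/R1 = (9 - 8.864)/150 = 0.0009063 A
  P_R1 = I_R1² × R1 = (0.0009063)² × 150 = 0.0001232 W
Part 4:
  Power in each resistor, P = (ΔV)²/R:
    P_R1 = (9 - 8.864)²/150 = 0.0001232 W
    P_R2 = (8.864 - 0.6163)²/9100 = 0.007475 W
    P_R3 = (0.6163 - 0)²/680 = 0.0005586 W
  P_total = P_R1 + P_R2 + P_R3 = 0.008157 W

Final answers:
1. V_1 = 8.864 V
2. I_R1 = 0.0009063 A
3. P_R1 = 0.0001232 W
4. P_total = 0.008157 W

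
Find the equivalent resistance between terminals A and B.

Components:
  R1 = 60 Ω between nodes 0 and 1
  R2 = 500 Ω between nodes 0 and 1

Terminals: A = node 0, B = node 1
Reduce the network between node 0 (A) and node 1 (B) by series/parallel combination:
  Rp1 = R1 ‖ R2 (parallel, both between nodes 0 and 1) = 1/(1/60 + 1/500) = 53.57 Ω
R_eq = 53.57 Ω

Final answer: 53.57 Ω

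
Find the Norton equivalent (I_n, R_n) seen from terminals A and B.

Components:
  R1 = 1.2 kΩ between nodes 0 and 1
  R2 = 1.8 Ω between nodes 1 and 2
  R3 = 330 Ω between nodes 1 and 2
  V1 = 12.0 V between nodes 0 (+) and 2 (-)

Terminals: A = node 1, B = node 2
Find the Thévenin equivalent first; then I_n = V_th/R_th and R_n = R_th.
Step 1 — V_th is the open-circuit voltage V_A - V_B (nothing connected across the terminals).
Nodal analysis, taking node 2 as the 0 V reference.
Source V1 fixes V_0 = 12 V.
KCL at each unknown node (sum of currents leaving = 0; resistances in Ω):
  Node 1: (V_1 - 12)/1200 + (V_1 - 0)/1.8 + (V_1 - 0)/330 = 0
Collecting terms: 0.5594 × V_1 = 0.01  =>  V_1 = 0.01788 V
V_th = V_1 - V_2 = 0.01788 - 0 = 0.01788 V
Step 2 — R_th: zero the source — replace V1 by a short circuit (node 2 merges into node 0) — and find the resistance seen between A (node 1) and B (node 0).
Reduce the network between node 1 (A) and node 0 (B) by series/parallel combination:
  Rp1 = R1 ‖ R2 ‖ R3 (parallel, all between nodes 0 and 1) = 1/(1/1200 + 1/1.8 + 1/330) = 1.788 Ω
R_th = 1.788 Ω
I_n = V_th/R_th = 0.01788/1.788 = 0.01 A, and R_n = R_th = 1.788 Ω

Final answer: I_n = 0.01 A, R_n = 1.788 Ω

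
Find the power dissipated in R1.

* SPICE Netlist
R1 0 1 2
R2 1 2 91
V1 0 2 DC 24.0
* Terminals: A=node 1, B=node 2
Nodal analysis, taking node 2 as the 0 V reference.
Source V1 fixes V_0 = 24 V.
KCL at each unknown node (sum of currents leaving = 0; resistances in Ω):
  Node 1: (V_1 - 24)/2 + (V_1 - 0)/91 = 0
Collecting terms: 0.511 × V_1 = 12  =>  V_1 = 23.48 V
I_R1 = (V_0 - V_1)/R1 = (24 - 23.48)/2 = 0.2581 A
P_R1 = I_R1² × R1 = (0.2581)² × 2 = 0.1332 W

Final answer: 0.1332 W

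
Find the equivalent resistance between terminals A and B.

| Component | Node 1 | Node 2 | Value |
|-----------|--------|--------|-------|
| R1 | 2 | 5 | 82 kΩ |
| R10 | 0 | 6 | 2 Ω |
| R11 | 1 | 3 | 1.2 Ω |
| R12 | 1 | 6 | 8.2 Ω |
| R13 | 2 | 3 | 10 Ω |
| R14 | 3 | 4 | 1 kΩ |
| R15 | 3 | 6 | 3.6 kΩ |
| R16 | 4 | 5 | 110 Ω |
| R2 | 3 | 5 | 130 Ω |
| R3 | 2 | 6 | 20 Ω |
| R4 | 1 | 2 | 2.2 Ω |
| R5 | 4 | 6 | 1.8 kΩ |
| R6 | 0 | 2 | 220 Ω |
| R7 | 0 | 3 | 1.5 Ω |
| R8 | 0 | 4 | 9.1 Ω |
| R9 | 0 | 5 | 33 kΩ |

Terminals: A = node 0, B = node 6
The network is not a plain series/parallel combination. Inject a 1 A test current into terminal A (node 0) and return it from terminal B (node 6); then R_eq = V_A / (1 A).
Nodal analysis, taking node 6 as the 0 V reference.
Current source I_test pushes 1 A into node 0 and draws it out of node 6.
KCL at each unknown node (sum of currents leaving = 0; resistances in Ω):
  Node 0: (V_0 - V_2)/220 + (V_0 - V_3)/1.5 + (V_0 - V_4)/9.1 + (V_0 - V_5)/33000 + (V_0 - 0)/2 - 1 = 0
  Node 1: (V_1 - V_2)/2.2 + (V_1 - V_3)/1.2 + (V_1 - 0)/8.2 = 0
  Node 2: (V_2 - V_0)/220 + (V_2 - V_1)/2.2 + (V_2 - V_5)/82000 + (V_2 - 0)/20 + (V_2 - V_3)/10 = 0
  Node 3: (V_3 - V_0)/1.5 + (V_3 - V_1)/1.2 + (V_3 - V_2)/10 + (V_3 - V_5)/130 + (V_3 - V_4)/1000 + (V_3 - 0)/3600 = 0
  Node 4: (V_4 - V_0)/9.1 + (V_4 - V_3)/1000 + (V_4 - 0)/1800 + (V_4 - V_5)/110 = 0
  Node 5: (V_5 - V_0)/33000 + (V_5 - V_2)/82000 + (V_5 - V_3)/130 + (V_5 - V_4)/110 = 0
Collecting terms (coefficients in siemens):
  1.281·V_0 - 0.004545·V_2 - 0.6667·V_3 - 0.1099·V_4 - 0.0000303·V_5 = 1
  1.41·V_1 - 0.4545·V_2 - 0.8333·V_3 = 0
  0.6091·V_2 - 0.004545·V_0 - 0.4545·V_1 - 0.1·V_3 - 0.0000122·V_5 = 0
  1.609·V_3 - 0.6667·V_0 - 0.8333·V_1 - 0.1·V_2 - 0.001·V_4 - 0.007692·V_5 = 0
  0.1205·V_4 - 0.1099·V_0 - 0.001·V_3 - 0.009091·V_5 = 0
  0.01683·V_5 - 0.0000303·V_0 - 0.0000122·V_2 - 0.007692·V_3 - 0.009091·V_4 = 0
Solving these 6 simultaneous equations (Gaussian elimination) gives:
  V_0 = 1.613 V, V_1 = 1.133 V, V_2 = 1.076 V, V_3 = 1.33 V
  V_4 = 1.593 V, V_5 = 1.473 V
R_eq = V_0 / 1 A = 1.613 Ω

Final answer: 1.613 Ω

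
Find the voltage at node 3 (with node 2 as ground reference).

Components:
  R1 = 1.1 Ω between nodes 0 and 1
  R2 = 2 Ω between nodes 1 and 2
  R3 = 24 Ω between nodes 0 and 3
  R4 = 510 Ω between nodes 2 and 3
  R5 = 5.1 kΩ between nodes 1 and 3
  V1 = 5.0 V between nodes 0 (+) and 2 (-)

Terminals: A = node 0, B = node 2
Nodal analysis, taking node 2 as the 0 V reference.
Source V1 fixes V_0 = 5 V.
KCL at each unknown node (sum of currents leaving = 0; resistances in Ω):
  Node 1: (V_1 - 5)/1.1 + (V_1 - 0)/2 + (V_1 - V_3)/5100 = 0
  Node 3: (V_3 - 5)/24 + (V_3 - 0)/510 + (V_3 - V_1)/5100 = 0
Collecting terms (coefficients in siemens):
  1.409·V_1 - 0.0001961·V_3 = 4.545
  0.04382·V_3 - 0.0001961·V_1 = 0.2083
Determinant D = (1.409)(0.04382) - (-0.0001961)(-0.0001961) = 0.06176
V_1 = [(4.545)(0.04382) - (-0.0001961)(0.2083)]/D = 3.226 V
V_3 = [(1.409)(0.2083) - (4.545)(-0.0001961)]/D = 4.768 V
The requested potential is V_3 = 4.768 V.

Final answer: V_3 = 4.768 V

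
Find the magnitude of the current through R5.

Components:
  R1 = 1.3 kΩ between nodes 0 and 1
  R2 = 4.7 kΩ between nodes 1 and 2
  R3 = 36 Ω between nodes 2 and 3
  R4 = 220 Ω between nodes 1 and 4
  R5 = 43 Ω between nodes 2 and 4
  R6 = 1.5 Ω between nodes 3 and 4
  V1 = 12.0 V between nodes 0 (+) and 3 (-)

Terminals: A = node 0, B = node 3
Nodal analysis, taking node 3 as the 0 V reference.
Source V1 fixes V_0 = 12 V.
KCL at each unknown node (sum of currents leaving = 0; resistances in Ω):
  Node 1: (V_1 - 12)/1300 + (V_1 - V_2)/4700 + (V_1 - V_4)/220 = 0
  Node 2: (V_2 - V_1)/4700 + (V_2 - 0)/36 + (V_2 - V_4)/43 = 0
  Node 4: (V_4 - V_1)/220 + (V_4 - V_2)/43 + (V_4 - 0)/1.5 = 0
Collecting terms (coefficients in siemens):
  0.005527·V_1 - 0.0002128·V_2 - 0.004545·V_4 = 0.009231
  0.05125·V_2 - 0.0002128·V_1 - 0.02326·V_4 = 0
  0.6945·V_4 - 0.004545·V_1 - 0.02326·V_2 = 0
Solving these 3 simultaneous equations (Gaussian elimination) gives:
  V_1 = 1.68 V, V_2 = 0.01215 V, V_4 = 0.0114 V
I_R5 = (V_2 - V_4)/R5 = (0.01215 - 0.0114)/43 = 0.00001737 A
|I_R5| = 0.00001737 A

Final answer: |I_R5| = 1.737e-05 A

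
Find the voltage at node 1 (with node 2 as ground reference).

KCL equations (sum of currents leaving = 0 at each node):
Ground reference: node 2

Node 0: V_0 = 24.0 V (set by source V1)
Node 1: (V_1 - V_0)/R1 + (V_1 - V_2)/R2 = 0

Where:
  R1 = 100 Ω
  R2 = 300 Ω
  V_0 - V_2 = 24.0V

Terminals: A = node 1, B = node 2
Nodal analysis, taking node 2 as the 0 V reference.
Source V1 fixes V_0 = 24 V.
KCL at each unknown node (sum of currents leaving = 0; resistances in Ω):
  Node 1: (V_1 - 24)/100 + (V_1 - 0)/300 = 0
Collecting terms: 0.01333 × V_1 = 0.24  =>  V_1 = 18 V
The requested potential is V_1 = 18 V.

Final answer: V_1 = 18 V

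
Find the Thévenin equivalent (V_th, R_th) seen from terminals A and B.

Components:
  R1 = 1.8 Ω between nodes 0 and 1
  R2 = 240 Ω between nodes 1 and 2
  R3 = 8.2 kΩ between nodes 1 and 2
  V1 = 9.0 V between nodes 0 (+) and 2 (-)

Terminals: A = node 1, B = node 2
Step 1 — V_th is the open-circuit voltage V_A - V_B (nothing connected across the terminals).
Nodal analysis, taking node 2 as the 0 V reference.
Source V1 fixes V_0 = 9 V.
KCL at each unknown node (sum of currents leaving = 0; resistances in Ω):
  Node 1: (V_1 - 9)/1.8 + (V_1 - 0)/240 + (V_1 - 0)/8200 = 0
Collecting terms: 0.5598 × V_1 = 5  =>  V_1 = 8.931 V
V_th = V_1 - V_2 = 8.931 - 0 = 8.931 V
Step 2 — R_th: zero the source — replace V1 by a short circuit (node 2 merges into node 0) — and find the resistance seen between A (node 1) and B (node 0).
Reduce the network between node 1 (A) and node 0 (B) by series/parallel combination:
  Rp1 = R1 ‖ R2 ‖ R3 (parallel, all between nodes 0 and 1) = 1/(1/1.8 + 1/240 + 1/8200) = 1.786 Ω
R_th = 1.786 Ω

Final answer: V_th = 8.931 V, R_th = 1.786 Ω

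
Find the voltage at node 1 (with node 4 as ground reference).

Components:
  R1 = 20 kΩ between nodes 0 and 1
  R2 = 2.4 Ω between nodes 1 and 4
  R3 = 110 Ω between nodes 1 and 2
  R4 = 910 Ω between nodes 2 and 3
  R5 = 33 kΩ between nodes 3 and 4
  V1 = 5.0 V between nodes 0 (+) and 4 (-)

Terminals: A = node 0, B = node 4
Nodal analysis, taking node 4 as the 0 V reference.
Source V1 fixes V_0 = 5 V.
KCL at each unknown node (sum of currents leaving = 0; resistances in Ω):
  Node 1: (V_1 - 5)/20000 + (V_1 - 0)/2.4 + (V_1 - V_2)/110 = 0
  Node 2: (V_2 - V_1)/110 + (V_2 - V_3)/910 = 0
  Node 3: (V_3 - V_2)/910 + (V_3 - 0)/33000 = 0
Collecting terms (coefficients in siemens):
  0.4258·V_1 - 0.009091·V_2 = 0.00025
  0.01019·V_2 - 0.009091·V_1 - 0.001099·V_3 = 0
  0.001129·V_3 - 0.001099·V_2 = 0
Solving these 3 simultaneous equations (Gaussian elimination) gives:
  V_1 = 0.0005999 V, V_2 = 0.0005979 V, V_3 = 0.0005819 V
The requested potential is V_1 = 0.0005999 V.

Final answer: V_1 = 0.0005999 V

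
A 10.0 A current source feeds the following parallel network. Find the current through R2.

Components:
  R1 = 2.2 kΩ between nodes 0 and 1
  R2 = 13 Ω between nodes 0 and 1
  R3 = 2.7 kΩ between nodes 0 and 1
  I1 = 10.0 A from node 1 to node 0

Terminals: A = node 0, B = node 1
All resistors sit directly between nodes 0 and 1, so they are in parallel and share one voltage V; the full source current 10 A splits among them.
1/R_par = 1/2200 + 1/13 + 1/2700 = 0.07775 S  =>  R_par = 12.86 Ω
V = I × R_par = 10 × 12.86 = 128.6 V
I_R2 = V/R2 = 128.6/13 = 9.894 A

Final answer: 9.894 A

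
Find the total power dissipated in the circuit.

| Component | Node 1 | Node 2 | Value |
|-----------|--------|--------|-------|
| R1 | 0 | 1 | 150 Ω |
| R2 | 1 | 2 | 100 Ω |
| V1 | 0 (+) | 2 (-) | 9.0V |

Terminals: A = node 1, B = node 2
Nodal analysis, taking node 2 as the 0 V reference.
Source V1 fixes V_0 = 9 V.
KCL at each unknown node (sum of currents leaving = 0; resistances in Ω):
  Node 1: (V_1 - 9)/150 + (V_1 - 0)/100 = 0
Collecting terms: 0.01667 × V_1 = 0.06  =>  V_1 = 3.6 V
Power in each resistor, P = (ΔV)²/R:
  P_R1 = (9 - 3.6)²/150 = 0.1944 W
  P_R2 = (3.6 - 0)²/100 = 0.1296 W
P_total = P_R1 + P_R2 = 0.324 W

Final answer: 0.324 W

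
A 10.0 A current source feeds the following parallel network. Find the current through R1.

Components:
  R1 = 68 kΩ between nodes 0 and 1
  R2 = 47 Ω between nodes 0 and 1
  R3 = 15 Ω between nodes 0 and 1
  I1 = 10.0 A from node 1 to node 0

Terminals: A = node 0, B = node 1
All resistors sit directly between nodes 0 and 1, so they are in parallel and share one voltage V; the full source current 10 A splits among them.
1/R_par = 1/68000 + 1/47 + 1/15 = 0.08796 S  =>  R_par = 11.37 Ω
V = I × R_par = 10 × 11.37 = 113.7 V
I_R1 = V/R1 = 113.7/68000 = 0.001672 A

Final answer: 0.001672 A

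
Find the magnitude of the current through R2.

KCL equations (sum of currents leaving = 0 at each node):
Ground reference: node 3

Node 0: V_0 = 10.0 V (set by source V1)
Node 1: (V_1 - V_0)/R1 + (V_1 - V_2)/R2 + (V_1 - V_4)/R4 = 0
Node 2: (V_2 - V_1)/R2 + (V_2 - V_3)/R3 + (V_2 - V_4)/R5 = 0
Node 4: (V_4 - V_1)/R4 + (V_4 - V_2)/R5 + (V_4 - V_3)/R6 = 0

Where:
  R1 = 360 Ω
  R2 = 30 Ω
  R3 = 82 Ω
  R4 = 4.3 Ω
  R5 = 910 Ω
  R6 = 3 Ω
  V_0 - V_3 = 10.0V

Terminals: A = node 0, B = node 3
Nodal analysis, taking node 3 as the 0 V reference.
Source V1 fixes V_0 = 10 V.
KCL at each unknown node (sum of currents leaving = 0; resistances in Ω):
  Node 1: (V_1 - 10)/360 + (V_1 - V_2)/30 + (V_1 - V_4)/4.3 = 0
  Node 2: (V_2 - V_1)/30 + (V_2 - 0)/82 + (V_2 - V_4)/910 = 0
  Node 4: (V_4 - V_1)/4.3 + (V_4 - V_2)/910 + (V_4 - 0)/3 = 0
Collecting terms (coefficients in siemens):
  0.2687·V_1 - 0.03333·V_2 - 0.2326·V_4 = 0.02778
  0.04663·V_2 - 0.03333·V_1 - 0.001099·V_4 = 0
  0.567·V_4 - 0.2326·V_1 - 0.001099·V_2 = 0
Solving these 3 simultaneous equations (Gaussian elimination) gives:
  V_1 = 0.1867 V, V_2 = 0.1353 V, V_4 = 0.07683 V
I_R2 = (V_1 - V_2)/R2 = (0.1867 - 0.1353)/30 = 0.001714 A
|I_R2| = 0.001714 A

Final answer: |I_R2| = 0.001714 A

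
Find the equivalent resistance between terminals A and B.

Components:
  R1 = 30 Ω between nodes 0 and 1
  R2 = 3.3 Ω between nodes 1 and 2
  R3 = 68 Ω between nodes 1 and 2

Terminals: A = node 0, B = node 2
Reduce the network between node 0 (A) and node 2 (B) by series/parallel combination:
  Rp1 = R2 ‖ R3 (parallel, both between nodes 1 and 2) = 1/(1/3.3 + 1/68) = 3.147 Ω
  Rs1 = R1 + Rp1 (series, joined only at node 1) = 30 + 3.147 = 33.15 Ω
R_eq = 33.15 Ω

Final answer: 33.15 Ω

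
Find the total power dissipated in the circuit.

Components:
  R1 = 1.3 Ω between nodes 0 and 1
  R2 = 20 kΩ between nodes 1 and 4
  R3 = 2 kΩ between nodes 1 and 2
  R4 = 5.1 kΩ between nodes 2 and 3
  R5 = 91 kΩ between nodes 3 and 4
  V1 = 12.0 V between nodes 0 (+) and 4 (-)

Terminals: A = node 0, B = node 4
Nodal analysis, taking node 4 as the 0 V reference.
Source V1 fixes V_0 = 12 V.
KCL at each unknown node (sum of currents leaving = 0; resistances in Ω):
  Node 1: (V_1 - 12)/1.3 + (V_1 - 0)/20000 + (V_1 - V_2)/2000 = 0
  Node 2: (V_2 - V_1)/2000 + (V_2 - V_3)/5100 = 0
  Node 3: (V_3 - V_2)/5100 + (V_3 - 0)/91000 = 0
Collecting terms (coefficients in siemens):
  0.7698·V_1 - 0.0005·V_2 = 9.231
  0.0006961·V_2 - 0.0005·V_1 - 0.0001961·V_3 = 0
  0.0002071·V_3 - 0.0001961·V_2 = 0
Solving these 3 simultaneous equations (Gaussian elimination) gives:
  V_1 = 12 V, V_2 = 11.75 V, V_3 = 11.13 V
Power in each resistor, P = (ΔV)²/R:
  P_R1 = (12 - 12)²/1.3 = 0.0000006782 W
  P_R2 = (12 - 0)²/20000 = 0.007199 W
  P_R3 = (12 - 11.75)²/2000 = 0.00002992 W
  P_R4 = (11.75 - 11.13)²/5100 = 0.0000763 W
  P_R5 = (11.13 - 0)²/91000 = 0.001361 W
P_total = P_R1 + P_R2 + P_R3 + P_R4 + P_R5 = 0.008667 W

Final answer: 0.008667 W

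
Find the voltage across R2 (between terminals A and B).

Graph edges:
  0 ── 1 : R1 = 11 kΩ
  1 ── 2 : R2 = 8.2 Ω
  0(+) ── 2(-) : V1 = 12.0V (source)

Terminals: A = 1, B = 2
R1 and R2 are in series across V1 (node 0 → node 1 → node 2), and the output A–B is taken across R2, so this is a voltage divider.
Series current: I = V1/(R1 + R2) = 12/(11000 + 8.2) = 12/11010 = 0.00109 A
V_R2 = I × R2 = V1 × R2/(R1 + R2) = 12 × 8.2/11010 = 0.008939 V

Final answer: 0.008939 V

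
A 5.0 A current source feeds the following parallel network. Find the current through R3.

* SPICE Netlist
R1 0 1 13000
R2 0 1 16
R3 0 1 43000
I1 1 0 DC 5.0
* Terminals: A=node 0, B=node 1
All resistors sit directly between nodes 0 and 1, so they are in parallel and share one voltage V; the full source current 5 A splits among them.
1/R_par = 1/13000 + 1/16 + 1/43000 = 0.0626 S  =>  R_par = 15.97 Ω
V = I × R_par = 5 × 15.97 = 79.87 V
I_R3 = V/R3 = 79.87/43000 = 0.001857 A

Final answer: 0.001857 A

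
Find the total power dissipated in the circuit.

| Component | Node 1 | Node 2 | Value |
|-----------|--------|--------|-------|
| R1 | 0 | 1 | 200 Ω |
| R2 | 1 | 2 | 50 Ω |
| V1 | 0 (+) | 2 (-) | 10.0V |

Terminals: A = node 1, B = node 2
Nodal analysis, taking node 2 as the 0 V reference.
Source V1 fixes V_0 = 10 V.
KCL at each unknown node (sum of currents leaving = 0; resistances in Ω):
  Node 1: (V_1 - 10)/200 + (V_1 - 0)/50 = 0
Collecting terms: 0.025 × V_1 = 0.05  =>  V_1 = 2 V
Power in each resistor, P = (ΔV)²/R:
  P_R1 = (10 - 2)²/200 = 0.32 W
  P_R2 = (2 - 0)²/50 = 0.08 W
P_total = P_R1 + P_R2 = 0.4 W

Final answer: 0.4 W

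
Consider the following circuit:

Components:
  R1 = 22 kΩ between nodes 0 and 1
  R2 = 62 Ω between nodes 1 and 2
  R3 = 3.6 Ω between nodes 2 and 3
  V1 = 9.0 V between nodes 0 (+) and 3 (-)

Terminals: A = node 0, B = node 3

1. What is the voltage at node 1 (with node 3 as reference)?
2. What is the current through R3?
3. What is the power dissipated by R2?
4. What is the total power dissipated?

Nodal analysis, taking node 3 as the 0 V reference.
Source V1 fixes V_0 = 9 V.
KCL at each unknown node (sum of currents leaving = 0; resistances in Ω):
  Node 1: (V_1 - 9)/22000 + (V_1 - V_2)/62 = 0
  Node 2: (V_2 - V_1)/62 + (V_2 - 0)/3.6 = 0
Collecting terms (coefficients in siemens):
  0.01617·V_1 - 0.01613·V_2 = 0.0004091
  0.2939·V_2 - 0.01613·V_1 = 0
Determinant D = (0.01617)(0.2939) - (-0.01613)(-0.01613) = 0.004494
V_1 = [(0.0004091)(0.2939) - (-0.01613)(0)]/D = 0.02676 V
V_2 = [(0.01617)(0) - (0.0004091)(-0.01613)]/D = 0.001468 V
Part 1:
  Read off the nodal solution: V_1 = 0.02676 V
Part 2:
  I_R3 = (V_2 - V_3)/R3 = (0.001468 - 0)/3.6 = 0.0004079 A
  Magnitude: I_R3 = 0.0004079 A
Part 3:
  I_R2 = (V_1 - V_2)/R2 = (0.02676 - 0.001468)/62 = 0.0004079 A
  P_R2 = I_R2² × R2 = (0.0004079)² × 62 = 0.00001031 W
Part 4:
  Power in each resistor, P = (ΔV)²/R:
    P_R1 = (9 - 0.02676)²/22000 = 0.00366 W
    P_R2 = (0.02676 - 0.001468)²/62 = 0.00001031 W
    P_R3 = (0.001468 - 0)²/3.6 = 0.0000005989 W
  P_total = P_R1 + P_R2 + P_R3 = 0.003671 W

Final answers:
1. V_1 = 0.02676 V
2. I_R3 = 0.0004079 A
3. P_R2 = 1.031e-05 W
4. P_total = 0.003671 W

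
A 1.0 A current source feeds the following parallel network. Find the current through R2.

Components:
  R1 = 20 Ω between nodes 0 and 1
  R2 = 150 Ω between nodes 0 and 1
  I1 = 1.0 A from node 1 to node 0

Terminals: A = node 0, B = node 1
All resistors sit directly between nodes 0 and 1, so they are in parallel and share one voltage V; the full source current 1 A splits among them.
1/R_par = 1/20 + 1/150 = 0.05667 S  =>  R_par = 17.65 Ω
V = I × R_par = 1 × 17.65 = 17.65 V
I_R2 = V/R2 = 17.65/150 = 0.1176 A

Final answer: 0.1176 A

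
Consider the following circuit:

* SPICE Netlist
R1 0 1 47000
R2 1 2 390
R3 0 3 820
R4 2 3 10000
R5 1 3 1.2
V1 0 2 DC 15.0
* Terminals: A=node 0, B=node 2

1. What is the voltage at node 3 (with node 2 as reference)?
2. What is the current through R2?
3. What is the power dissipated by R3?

Nodal analysis, taking node 2 as the 0 V reference.
Source V1 fixes V_0 = 15 V.
KCL at each unknown node (sum of currents leaving = 0; resistances in Ω):
  Node 1: (V_1 - 15)/47000 + (V_1 - 0)/390 + (V_1 - V_3)/1.2 = 0
  Node 3: (V_3 - 15)/820 + (V_3 - 0)/10000 + (V_3 - V_1)/1.2 = 0
Collecting terms (coefficients in siemens):
  0.8359·V_1 - 0.8333·V_3 = 0.0003191
  0.8347·V_3 - 0.8333·V_1 = 0.01829
Determinant D = (0.8359)(0.8347) - (-0.8333)(-0.8333) = 0.003257
V_1 = [(0.0003191)(0.8347) - (-0.8333)(0.01829)]/D = 4.761 V
V_3 = [(0.8359)(0.01829) - (0.0003191)(-0.8333)]/D = 4.776 V
Part 1:
  Read off the nodal solution: V_3 = 4.776 V
Part 2:
  I_R2 = (V_1 - V_2)/R2 = (4.761 - 0)/390 = 0.01221 A
  Magnitude: I_R2 = 0.01221 A
Part 3:
  I_R3 = (V_0 - V_3)/R3 = (15 - 4.776)/820 = 0.01247 A
  P_R3 = I_R3² × R3 = (0.01247)² × 820 = 0.1275 W

Final answers:
1. V_3 = 4.776 V
2. I_R2 = 0.01221 A
3. P_R3 = 0.1275 W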